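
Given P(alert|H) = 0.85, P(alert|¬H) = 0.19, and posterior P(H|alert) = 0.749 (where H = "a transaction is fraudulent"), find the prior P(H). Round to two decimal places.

Bayes' rule in odds form gives O(H|E) = O(H)·[P(E|H)/P(E|¬H)], hence O(H) = O(H|E)/LR.
Posterior odds = 0.749/(1−0.749) = 2.9841. LR = 0.85/0.19 = 4.4737.
Prior odds = 2.9841/4.4737 = 0.6670, so P(H) = 0.6670/(1+0.6670) ≈ 0.40.

P(H) = 0.40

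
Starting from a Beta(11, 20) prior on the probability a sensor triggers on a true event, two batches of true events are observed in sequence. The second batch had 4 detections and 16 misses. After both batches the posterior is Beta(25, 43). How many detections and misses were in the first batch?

10 detections and 7 misses

Because Beta–binomial updating is additive in the counts, the combined data contributed (α_post−α_prior, β_post−β_prior) successes and failures.
Total across both batches: 25−11=14 detections, 43−20=23 misses.
Subtract the second batch: 14−4=10 detections and 23−16=7 misses.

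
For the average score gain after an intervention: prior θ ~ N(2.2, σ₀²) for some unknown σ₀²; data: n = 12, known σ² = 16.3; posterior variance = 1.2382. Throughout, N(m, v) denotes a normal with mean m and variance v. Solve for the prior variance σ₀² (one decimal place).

σ₀² = 14.0

Posterior precision equals prior precision plus data precision: 1/σ_n² = 1/σ₀² + n/σ².
So 1/σ₀² = 1/1.2382 − 12/16.3 = 0.807624 − 0.736196 = 0.071428.
Hence σ₀² = 1/0.071428 ≈ 14.0.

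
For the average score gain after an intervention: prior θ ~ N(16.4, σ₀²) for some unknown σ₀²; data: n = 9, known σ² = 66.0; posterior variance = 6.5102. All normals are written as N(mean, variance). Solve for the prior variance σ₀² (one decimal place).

σ₀² = 58.0

For the Normal–Normal model with known σ², precisions add: τ_n = τ₀ + n/σ².
So 1/σ₀² = 1/6.5102 − 9/66.0 = 0.153605 − 0.136364 = 0.017241.
Hence σ₀² = 1/0.017241 ≈ 58.0.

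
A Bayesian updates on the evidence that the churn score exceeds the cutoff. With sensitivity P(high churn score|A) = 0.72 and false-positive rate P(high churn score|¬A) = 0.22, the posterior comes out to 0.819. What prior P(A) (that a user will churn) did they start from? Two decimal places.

Bayes' rule in odds form gives O(A|E) = O(A)·[P(E|A)/P(E|¬A)], hence O(A) = O(A|E)/LR.
Posterior odds = 0.819/(1−0.819) = 4.5249. LR = 0.72/0.22 = 3.2727.
Prior odds = 4.5249/3.2727 = 1.3826, so P(A) = 1.3826/(1+1.3826) ≈ 0.58.

P(A) = 0.58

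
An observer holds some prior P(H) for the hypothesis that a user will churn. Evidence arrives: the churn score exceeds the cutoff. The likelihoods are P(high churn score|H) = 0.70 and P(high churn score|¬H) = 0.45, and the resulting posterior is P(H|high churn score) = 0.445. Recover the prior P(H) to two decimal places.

P(H) = 0.34

Bayes' rule in odds form gives O(H|E) = O(H)·[P(E|H)/P(E|¬H)], hence O(H) = O(H|E)/LR.
Posterior odds = 0.445/(1−0.445) = 0.8018. LR = 0.70/0.45 = 1.5556.
Prior odds = 0.8018/1.5556 = 0.5154, so P(H) = 0.5154/(1+0.5154) ≈ 0.34.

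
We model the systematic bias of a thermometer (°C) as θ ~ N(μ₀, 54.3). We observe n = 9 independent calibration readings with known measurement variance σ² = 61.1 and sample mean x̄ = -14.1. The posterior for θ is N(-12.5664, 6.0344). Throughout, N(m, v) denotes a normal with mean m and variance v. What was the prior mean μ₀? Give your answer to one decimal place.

μ₀ = -0.3

With known observation variance, the Normal–Normal posterior has precision τ_n = τ₀ + n/σ² and mean μ_n = (τ₀μ₀ + (n/σ²)x̄)/τ_n.
Here τ₀ = 1/54.3 = 0.018416 and τ_data = 9/61.1 = 0.147300, so τ_n = 0.165716.
Rearranging for μ₀: μ₀ = (μ_n·τ_n − τ_data·x̄)/τ₀ = (-12.5664·0.165716 − 0.147300·-14.1) / 0.018416 = -0.005524/0.018416 ≈ -0.3.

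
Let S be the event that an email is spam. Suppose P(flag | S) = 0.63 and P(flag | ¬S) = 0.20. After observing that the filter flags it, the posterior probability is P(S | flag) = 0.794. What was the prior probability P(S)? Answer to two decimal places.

Bayes' rule in odds form gives O(S|E) = O(S)·[P(E|S)/P(E|¬S)], hence O(S) = O(S|E)/LR.
Posterior odds = 0.794/(1−0.794) = 3.8544. LR = 0.63/0.20 = 3.1500.
Prior odds = 3.8544/3.1500 = 1.2236, so P(S) = 1.2236/(1+1.2236) ≈ 0.55.

P(S) = 0.55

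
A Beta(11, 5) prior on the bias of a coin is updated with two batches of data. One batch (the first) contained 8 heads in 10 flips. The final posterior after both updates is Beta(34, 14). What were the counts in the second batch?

Because Beta–binomial updating is additive in the counts, the combined data contributed (α_post−α_prior, β_post−β_prior) successes and failures.
Total across both batches: 34−11=23 heads, 14−5=9 tails.
Subtract the first batch: 23−8=15 heads and 9−2=7 tails.

15 heads and 7 tails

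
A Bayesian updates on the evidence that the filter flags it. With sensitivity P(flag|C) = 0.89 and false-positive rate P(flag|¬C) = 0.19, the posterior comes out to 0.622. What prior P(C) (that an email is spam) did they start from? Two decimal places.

In odds form, posterior odds = prior odds × likelihood ratio, so prior odds = posterior odds ÷ LR.
Posterior odds = 0.622/(1−0.622) = 1.6455. LR = 0.89/0.19 = 4.6842.
Prior odds = 1.6455/4.6842 = 0.3513, so P(C) = 0.3513/(1+0.3513) ≈ 0.26.

P(C) = 0.26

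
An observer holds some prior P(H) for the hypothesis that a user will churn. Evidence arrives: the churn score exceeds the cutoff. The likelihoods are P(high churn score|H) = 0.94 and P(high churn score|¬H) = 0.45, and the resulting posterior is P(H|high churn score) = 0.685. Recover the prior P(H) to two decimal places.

P(H) = 0.51

Bayes' rule in odds form gives O(H|E) = O(H)·[P(E|H)/P(E|¬H)], hence O(H) = O(H|E)/LR.
Posterior odds = 0.685/(1−0.685) = 2.1746. LR = 0.94/0.45 = 2.0889.
Prior odds = 2.1746/2.0889 = 1.0410, so P(H) = 1.0410/(1+1.0410) ≈ 0.51.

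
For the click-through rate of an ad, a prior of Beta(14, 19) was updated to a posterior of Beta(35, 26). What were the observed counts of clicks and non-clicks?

Beta is conjugate to the binomial likelihood: posterior = Beta(a+s, b+f).
Match parameters: s=35−14=21, f=26−19=7.

21 clicks and 7 non-clicks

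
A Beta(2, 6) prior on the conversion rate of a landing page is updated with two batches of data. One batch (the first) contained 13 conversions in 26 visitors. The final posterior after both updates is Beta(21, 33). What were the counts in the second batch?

6 conversions and 14 bounces

Sequential conjugate updates are equivalent to a single update on the pooled data, so total successes = posterior α − prior α and total failures = posterior β − prior β.
Total across both batches: 21−2=19 conversions, 33−6=27 bounces.
Subtract the first batch: 19−13=6 conversions and 27−13=14 bounces.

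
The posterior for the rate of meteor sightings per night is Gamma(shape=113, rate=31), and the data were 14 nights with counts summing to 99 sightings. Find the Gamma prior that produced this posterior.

Gamma(shape=14, rate=17)

A Gamma(α, β) prior (rate parametrization) on a Poisson rate with n observations summing to S gives posterior Gamma(α+S, β+n).
So α = 113 − 99 = 14 and β = 31 − 14 = 17.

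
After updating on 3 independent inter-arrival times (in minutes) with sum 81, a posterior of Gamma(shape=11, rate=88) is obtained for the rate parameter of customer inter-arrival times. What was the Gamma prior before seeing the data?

Gamma–exponential conjugacy: posterior shape = α + n, posterior rate = β + Σtᵢ.
So α = 11 − 3 = 8 and β = 88 − 81 = 7.

Gamma(shape=8, rate=7)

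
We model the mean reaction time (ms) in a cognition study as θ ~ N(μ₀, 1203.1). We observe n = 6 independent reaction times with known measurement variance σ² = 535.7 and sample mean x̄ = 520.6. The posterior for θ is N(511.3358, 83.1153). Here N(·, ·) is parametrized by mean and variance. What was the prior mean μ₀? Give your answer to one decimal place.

The posterior mean is a precision-weighted average: μ_n = (τ₀μ₀ + τ_data·x̄)/(τ₀+τ_data), with τ₀=1/σ₀² and τ_data=n/σ².
Here τ₀ = 1/1203.1 = 0.000831 and τ_data = 6/535.7 = 0.011200, so τ_n = 0.012031.
Rearranging for μ₀: μ₀ = (μ_n·τ_n − τ_data·x̄)/τ₀ = (511.3358·0.012031 − 0.011200·520.6) / 0.000831 = 0.321161/0.000831 ≈ 386.5.

μ₀ = 386.5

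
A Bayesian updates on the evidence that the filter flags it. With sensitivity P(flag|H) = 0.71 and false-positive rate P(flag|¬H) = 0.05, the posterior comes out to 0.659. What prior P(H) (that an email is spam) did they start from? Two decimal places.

P(H) = 0.12

In odds form, posterior odds = prior odds × likelihood ratio, so prior odds = posterior odds ÷ LR.
Posterior odds = 0.659/(1−0.659) = 1.9326. LR = 0.71/0.05 = 14.2000.
Prior odds = 1.9326/14.2000 = 0.1361, so P(H) = 0.1361/(1+0.1361) ≈ 0.12.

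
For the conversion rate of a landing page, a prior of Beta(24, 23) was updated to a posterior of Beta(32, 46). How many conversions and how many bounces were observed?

8 conversions and 23 bounces

Beta is conjugate to the binomial likelihood: posterior = Beta(a+s, b+f).
Match parameters: s=32−24=8, f=46−23=23.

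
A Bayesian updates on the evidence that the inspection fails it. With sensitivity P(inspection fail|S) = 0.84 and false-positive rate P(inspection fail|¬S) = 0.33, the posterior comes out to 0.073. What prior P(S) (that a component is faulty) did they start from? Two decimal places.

P(S) = 0.03

In odds form, posterior odds = prior odds × likelihood ratio, so prior odds = posterior odds ÷ LR.
Posterior odds = 0.073/(1−0.073) = 0.0787. LR = 0.84/0.33 = 2.5455.
Prior odds = 0.0787/2.5455 = 0.0309, so P(S) = 0.0309/(1+0.0309) ≈ 0.03.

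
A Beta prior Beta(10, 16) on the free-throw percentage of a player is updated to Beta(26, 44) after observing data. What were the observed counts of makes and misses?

16 makes and 28 misses

A Beta(a, b) prior with s successes and f failures in binomial data gives a Beta(a+s, b+f) posterior.
So s = 26 − 10 = 16 and f = 44 − 16 = 28.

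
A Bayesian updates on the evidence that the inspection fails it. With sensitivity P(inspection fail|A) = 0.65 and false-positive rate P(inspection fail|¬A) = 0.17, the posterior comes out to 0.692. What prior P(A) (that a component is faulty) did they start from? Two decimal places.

In odds form, posterior odds = prior odds × likelihood ratio, so prior odds = posterior odds ÷ LR.
Posterior odds = 0.692/(1−0.692) = 2.2468. LR = 0.65/0.17 = 3.8235.
Prior odds = 2.2468/3.8235 = 0.5876, so P(A) = 0.5876/(1+0.5876) ≈ 0.37.

P(A) = 0.37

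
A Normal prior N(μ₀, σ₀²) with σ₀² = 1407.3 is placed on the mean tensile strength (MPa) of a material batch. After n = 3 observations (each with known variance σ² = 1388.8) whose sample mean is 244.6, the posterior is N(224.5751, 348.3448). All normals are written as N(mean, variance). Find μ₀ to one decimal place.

The posterior mean is a precision-weighted average: μ_n = (τ₀μ₀ + τ_data·x̄)/(τ₀+τ_data), with τ₀=1/σ₀² and τ_data=n/σ².
Here τ₀ = 1/1407.3 = 0.000711 and τ_data = 3/1388.8 = 0.002160, so τ_n = 0.002871.
Rearranging for μ₀: μ₀ = (μ_n·τ_n − τ_data·x̄)/τ₀ = (224.5751·0.002871 − 0.002160·244.6) / 0.000711 = 0.116419/0.000711 ≈ 163.7.

μ₀ = 163.7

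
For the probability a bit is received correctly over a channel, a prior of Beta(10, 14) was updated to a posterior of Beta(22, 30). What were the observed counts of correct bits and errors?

Under Beta–binomial conjugacy the posterior parameters are (α+s, β+f).
So s = 22 − 10 = 12 and f = 30 − 14 = 16.

12 correct bits and 16 errors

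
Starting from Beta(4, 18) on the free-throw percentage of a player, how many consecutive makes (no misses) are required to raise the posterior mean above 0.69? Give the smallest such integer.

After k makes and 0 misses the posterior is Beta(4+k, 18), with mean (4+k)/(4+18+k).
Set (4+k)/(22+k) > 0.69 and solve: k > (0.69·22 − 4)/(1 − 0.69) = 36.065.
The smallest integer exceeding 36.065 is 37.

k = 37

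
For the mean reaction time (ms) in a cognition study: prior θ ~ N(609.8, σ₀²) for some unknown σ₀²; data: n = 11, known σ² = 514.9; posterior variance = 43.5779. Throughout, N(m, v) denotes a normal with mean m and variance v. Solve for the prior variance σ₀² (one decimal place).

For the Normal–Normal model with known σ², precisions add: τ_n = τ₀ + n/σ².
So 1/σ₀² = 1/43.5779 − 11/514.9 = 0.022947 − 0.021363 = 0.001584.
Hence σ₀² = 1/0.001584 ≈ 631.3.

σ₀² = 631.3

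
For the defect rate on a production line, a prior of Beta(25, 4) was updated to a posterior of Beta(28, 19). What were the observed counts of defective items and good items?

3 defective items and 15 good items

A Beta(α, β) prior with s successes and f failures in binomial data gives a Beta(α+s, β+f) posterior.
Match parameters: s=28−25=3, f=19−4=15.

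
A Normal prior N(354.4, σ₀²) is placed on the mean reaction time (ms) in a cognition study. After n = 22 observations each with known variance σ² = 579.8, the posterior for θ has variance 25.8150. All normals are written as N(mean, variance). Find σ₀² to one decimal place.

For the Normal–Normal model with known σ², precisions add: τ_n = τ₀ + n/σ².
So 1/σ₀² = 1/25.8150 − 22/579.8 = 0.038737 − 0.037944 = 0.000793.
Hence σ₀² = 1/0.000793 ≈ 1261.0.

σ₀² = 1261.0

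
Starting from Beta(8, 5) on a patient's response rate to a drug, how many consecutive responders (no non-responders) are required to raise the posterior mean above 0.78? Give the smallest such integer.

After k responders and 0 non-responders the posterior is Beta(8+k, 5), with mean (8+k)/(8+5+k).
Set (8+k)/(13+k) > 0.78 and solve: k > (0.78·13 − 8)/(1 − 0.78) = 9.727.
The smallest integer exceeding 9.727 is 10.

k = 10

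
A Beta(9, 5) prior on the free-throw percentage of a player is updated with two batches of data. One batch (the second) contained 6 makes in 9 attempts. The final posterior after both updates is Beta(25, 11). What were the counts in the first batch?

10 makes and 3 misses

Sequential conjugate updates are equivalent to a single update on the pooled data, so total successes = posterior α − prior α and total failures = posterior β − prior β.
Total across both batches: 25−9=16 makes, 11−5=6 misses.
Subtract the second batch: 16−6=10 makes and 6−3=3 misses.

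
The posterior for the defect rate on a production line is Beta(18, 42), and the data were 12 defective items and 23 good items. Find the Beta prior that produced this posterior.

Beta is conjugate to the binomial likelihood: posterior = Beta(a+s, b+f).
So a = 18 − 12 = 6 and b = 42 − 23 = 19.

Beta(6, 19)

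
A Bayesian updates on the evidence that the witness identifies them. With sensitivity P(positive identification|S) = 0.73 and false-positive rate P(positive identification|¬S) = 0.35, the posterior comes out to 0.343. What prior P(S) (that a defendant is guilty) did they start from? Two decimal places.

P(S) = 0.20

Bayes' rule in odds form gives O(S|E) = O(S)·[P(E|S)/P(E|¬S)], hence O(S) = O(S|E)/LR.
Posterior odds = 0.343/(1−0.343) = 0.5221. LR = 0.73/0.35 = 2.0857.
Prior odds = 0.5221/2.0857 = 0.2503, so P(S) = 0.2503/(1+0.2503) ≈ 0.20.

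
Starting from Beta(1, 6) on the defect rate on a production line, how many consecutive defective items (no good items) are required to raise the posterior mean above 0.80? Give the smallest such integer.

After k defective items and 0 good items the posterior is Beta(1+k, 6), with mean (1+k)/(1+6+k).
Set (1+k)/(7+k) > 0.80 and solve: k > (0.80·7 − 1)/(1 − 0.80) = 23.000.
The smallest integer exceeding 23.000 is 24.

k = 24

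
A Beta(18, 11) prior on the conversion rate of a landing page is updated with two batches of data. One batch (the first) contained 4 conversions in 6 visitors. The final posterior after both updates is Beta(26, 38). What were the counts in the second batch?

Sequential conjugate updates are equivalent to a single update on the pooled data, so total successes = posterior α − prior α and total failures = posterior β − prior β.
Total across both batches: 26−18=8 conversions, 38−11=27 bounces.
Subtract the first batch: 8−4=4 conversions and 27−2=25 bounces.

4 conversions and 25 bounces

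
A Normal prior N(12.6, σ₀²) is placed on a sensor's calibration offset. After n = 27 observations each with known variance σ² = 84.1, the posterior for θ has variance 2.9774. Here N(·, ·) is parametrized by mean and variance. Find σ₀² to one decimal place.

Posterior precision equals prior precision plus data precision: 1/σ_n² = 1/σ₀² + n/σ².
So 1/σ₀² = 1/2.9774 − 27/84.1 = 0.335864 − 0.321046 = 0.014818.
Hence σ₀² = 1/0.014818 ≈ 67.5.

σ₀² = 67.5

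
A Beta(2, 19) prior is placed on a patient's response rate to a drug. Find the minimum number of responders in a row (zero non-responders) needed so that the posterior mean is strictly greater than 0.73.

k = 50

After k responders and 0 non-responders the posterior is Beta(2+k, 19), with mean (2+k)/(2+19+k).
Set (2+k)/(21+k) > 0.73 and solve: k > (0.73·21 − 2)/(1 − 0.73) = 49.370.
The smallest integer exceeding 49.370 is 50.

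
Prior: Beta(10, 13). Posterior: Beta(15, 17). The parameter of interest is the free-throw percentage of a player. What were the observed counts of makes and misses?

5 makes and 4 misses

A Beta(α, β) prior with s successes and f failures in binomial data gives a Beta(α+s, β+f) posterior.
Match parameters: s=15−10=5, f=17−13=4.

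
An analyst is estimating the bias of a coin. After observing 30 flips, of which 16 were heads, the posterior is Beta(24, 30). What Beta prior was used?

Beta(8, 16)

Under Beta–binomial conjugacy the posterior parameters are (α+s, β+f).
So α = 24 − 16 = 8 and β = 30 − 14 = 16.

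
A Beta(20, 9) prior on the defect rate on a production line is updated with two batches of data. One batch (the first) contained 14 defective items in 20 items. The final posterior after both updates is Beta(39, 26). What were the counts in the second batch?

Because Beta–binomial updating is additive in the counts, the combined data contributed (α_post−α_prior, β_post−β_prior) successes and failures.
Total across both batches: 39−20=19 defective items, 26−9=17 good items.
Subtract the first batch: 19−14=5 defective items and 17−6=11 good items.

5 defective items and 11 good items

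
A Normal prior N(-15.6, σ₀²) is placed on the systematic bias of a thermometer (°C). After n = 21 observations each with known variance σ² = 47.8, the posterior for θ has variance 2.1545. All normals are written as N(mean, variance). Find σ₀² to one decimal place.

For the Normal–Normal model with known σ², precisions add: τ_n = τ₀ + n/σ².
So 1/σ₀² = 1/2.1545 − 21/47.8 = 0.464145 − 0.439331 = 0.024814.
Hence σ₀² = 1/0.024814 ≈ 40.3.

σ₀² = 40.3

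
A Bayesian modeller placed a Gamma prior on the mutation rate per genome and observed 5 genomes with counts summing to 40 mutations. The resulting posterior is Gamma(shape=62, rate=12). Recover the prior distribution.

Gamma(shape=22, rate=7)

Gamma–Poisson conjugacy: posterior shape = α + Σxᵢ, posterior rate = β + n.
So α = 62 − 40 = 22 and β = 12 − 5 = 7.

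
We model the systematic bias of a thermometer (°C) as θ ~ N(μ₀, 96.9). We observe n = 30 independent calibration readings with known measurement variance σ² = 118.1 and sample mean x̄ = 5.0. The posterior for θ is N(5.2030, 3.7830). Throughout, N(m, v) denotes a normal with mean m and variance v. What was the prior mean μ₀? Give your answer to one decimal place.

μ₀ = 10.2

With known observation variance, the Normal–Normal posterior has precision τ_n = τ₀ + n/σ² and mean μ_n = (τ₀μ₀ + (n/σ²)x̄)/τ_n.
Here τ₀ = 1/96.9 = 0.010320 and τ_data = 30/118.1 = 0.254022, so τ_n = 0.264342.
Rearranging for μ₀: μ₀ = (μ_n·τ_n − τ_data·x̄)/τ₀ = (5.2030·0.264342 − 0.254022·5.0) / 0.010320 = 0.105261/0.010320 ≈ 10.2.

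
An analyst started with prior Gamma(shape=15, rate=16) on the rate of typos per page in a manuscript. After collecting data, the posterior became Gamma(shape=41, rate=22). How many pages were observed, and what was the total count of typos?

n = 6 pages with total 26 typos

A Gamma(α, β) prior (rate parametrization) on a Poisson rate with n observations summing to S gives posterior Gamma(α+S, β+n).
Matching: Σxᵢ = 41 − 15 = 26 and n = 22 − 16 = 6.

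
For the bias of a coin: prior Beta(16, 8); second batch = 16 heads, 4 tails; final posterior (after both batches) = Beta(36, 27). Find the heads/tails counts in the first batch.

4 heads and 15 tails

Because Beta–binomial updating is additive in the counts, the combined data contributed (α_post−α_prior, β_post−β_prior) successes and failures.
Total across both batches: 36−16=20 heads, 27−8=19 tails.
Subtract the second batch: 20−16=4 heads and 19−4=15 tails.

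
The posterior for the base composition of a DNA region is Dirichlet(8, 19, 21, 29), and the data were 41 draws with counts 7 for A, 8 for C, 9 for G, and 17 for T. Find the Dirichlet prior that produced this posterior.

For a Dirichlet(α) prior with multinomial counts c, the posterior is Dirichlet(α + c) componentwise.
Subtract each count from the matching posterior parameter: 8−7=1, 19−8=11, 21−9=12, 29−17=12.

Dirichlet(1, 11, 12, 12)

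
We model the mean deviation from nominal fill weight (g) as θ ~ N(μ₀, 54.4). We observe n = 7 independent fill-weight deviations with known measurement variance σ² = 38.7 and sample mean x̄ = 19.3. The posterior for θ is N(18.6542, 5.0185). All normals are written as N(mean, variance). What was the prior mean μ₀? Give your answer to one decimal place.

μ₀ = 12.3

The posterior mean is a precision-weighted average: μ_n = (τ₀μ₀ + τ_data·x̄)/(τ₀+τ_data), with τ₀=1/σ₀² and τ_data=n/σ².
Here τ₀ = 1/54.4 = 0.018382 and τ_data = 7/38.7 = 0.180879, so τ_n = 0.199261.
Rearranging for μ₀: μ₀ = (μ_n·τ_n − τ_data·x̄)/τ₀ = (18.6542·0.199261 − 0.180879·19.3) / 0.018382 = 0.226090/0.018382 ≈ 12.3.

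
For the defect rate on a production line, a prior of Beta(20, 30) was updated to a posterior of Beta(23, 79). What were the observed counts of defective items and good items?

3 defective items and 49 good items

A Beta(a, b) prior with s successes and f failures in binomial data gives a Beta(a+s, b+f) posterior.
Match parameters: s=23−20=3, f=79−30=49.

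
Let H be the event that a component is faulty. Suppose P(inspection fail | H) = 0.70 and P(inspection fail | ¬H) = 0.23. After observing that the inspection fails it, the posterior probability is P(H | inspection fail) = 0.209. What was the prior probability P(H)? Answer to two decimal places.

In odds form, posterior odds = prior odds × likelihood ratio, so prior odds = posterior odds ÷ LR.
Posterior odds = 0.209/(1−0.209) = 0.2642. LR = 0.70/0.23 = 3.0435.
Prior odds = 0.2642/3.0435 = 0.0868, so P(H) = 0.0868/(1+0.0868) ≈ 0.08.

P(H) = 0.08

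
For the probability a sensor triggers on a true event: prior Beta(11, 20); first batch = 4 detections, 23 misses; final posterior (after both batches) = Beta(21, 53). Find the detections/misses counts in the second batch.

6 detections and 10 misses

Sequential conjugate updates are equivalent to a single update on the pooled data, so total successes = posterior α − prior α and total failures = posterior β − prior β.
Total across both batches: 21−11=10 detections, 53−20=33 misses.
Subtract the first batch: 10−4=6 detections and 33−23=10 misses.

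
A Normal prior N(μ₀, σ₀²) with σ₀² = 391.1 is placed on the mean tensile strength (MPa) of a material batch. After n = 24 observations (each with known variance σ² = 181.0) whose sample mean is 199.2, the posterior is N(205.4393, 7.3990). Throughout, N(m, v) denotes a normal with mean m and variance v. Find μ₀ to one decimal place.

μ₀ = 529.0

The posterior mean is a precision-weighted average: μ_n = (τ₀μ₀ + τ_data·x̄)/(τ₀+τ_data), with τ₀=1/σ₀² and τ_data=n/σ².
Here τ₀ = 1/391.1 = 0.002557 and τ_data = 24/181.0 = 0.132597, so τ_n = 0.135154.
Rearranging for μ₀: μ₀ = (μ_n·τ_n − τ_data·x̄)/τ₀ = (205.4393·0.135154 − 0.132597·199.2) / 0.002557 = 1.352621/0.002557 ≈ 529.0.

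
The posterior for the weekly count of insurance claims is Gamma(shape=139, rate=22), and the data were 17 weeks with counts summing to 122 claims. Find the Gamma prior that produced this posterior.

Gamma(shape=17, rate=5)

Gamma–Poisson conjugacy: posterior shape = α + Σxᵢ, posterior rate = β + n.
So α = 139 − 122 = 17 and β = 22 − 17 = 5.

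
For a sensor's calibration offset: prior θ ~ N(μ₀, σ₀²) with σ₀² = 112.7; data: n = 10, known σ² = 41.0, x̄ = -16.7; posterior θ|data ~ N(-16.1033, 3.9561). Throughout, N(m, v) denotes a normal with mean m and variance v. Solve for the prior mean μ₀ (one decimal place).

With known observation variance, the Normal–Normal posterior has precision τ_n = τ₀ + n/σ² and mean μ_n = (τ₀μ₀ + (n/σ²)x̄)/τ_n.
Here τ₀ = 1/112.7 = 0.008873 and τ_data = 10/41.0 = 0.243902, so τ_n = 0.252775.
Rearranging for μ₀: μ₀ = (μ_n·τ_n − τ_data·x̄)/τ₀ = (-16.1033·0.252775 − 0.243902·-16.7) / 0.008873 = 0.002652/0.008873 ≈ 0.3.

μ₀ = 0.3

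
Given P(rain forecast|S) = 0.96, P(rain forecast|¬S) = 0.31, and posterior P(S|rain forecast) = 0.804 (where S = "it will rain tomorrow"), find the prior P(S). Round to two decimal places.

Bayes' rule in odds form gives O(S|E) = O(S)·[P(E|S)/P(E|¬S)], hence O(S) = O(S|E)/LR.
Posterior odds = 0.804/(1−0.804) = 4.1020. LR = 0.96/0.31 = 3.0968.
Prior odds = 4.1020/3.0968 = 1.3246, so P(S) = 1.3246/(1+1.3246) ≈ 0.57.

P(S) = 0.57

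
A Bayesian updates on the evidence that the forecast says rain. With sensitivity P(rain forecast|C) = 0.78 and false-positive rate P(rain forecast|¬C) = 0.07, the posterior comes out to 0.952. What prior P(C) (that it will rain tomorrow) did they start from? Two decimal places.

P(C) = 0.64

In odds form, posterior odds = prior odds × likelihood ratio, so prior odds = posterior odds ÷ LR.
Posterior odds = 0.952/(1−0.952) = 19.8333. LR = 0.78/0.07 = 11.1429.
Prior odds = 19.8333/11.1429 = 1.7799, so P(C) = 1.7799/(1+1.7799) ≈ 0.64.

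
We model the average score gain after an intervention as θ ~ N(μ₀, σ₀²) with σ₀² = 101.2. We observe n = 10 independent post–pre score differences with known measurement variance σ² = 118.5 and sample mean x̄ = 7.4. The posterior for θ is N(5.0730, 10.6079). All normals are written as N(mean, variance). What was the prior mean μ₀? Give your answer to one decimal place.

The posterior mean is a precision-weighted average: μ_n = (τ₀μ₀ + τ_data·x̄)/(τ₀+τ_data), with τ₀=1/σ₀² and τ_data=n/σ².
Here τ₀ = 1/101.2 = 0.009881 and τ_data = 10/118.5 = 0.084388, so τ_n = 0.094269.
Rearranging for μ₀: μ₀ = (μ_n·τ_n − τ_data·x̄)/τ₀ = (5.0730·0.094269 − 0.084388·7.4) / 0.009881 = -0.146245/0.009881 ≈ -14.8.

μ₀ = -14.8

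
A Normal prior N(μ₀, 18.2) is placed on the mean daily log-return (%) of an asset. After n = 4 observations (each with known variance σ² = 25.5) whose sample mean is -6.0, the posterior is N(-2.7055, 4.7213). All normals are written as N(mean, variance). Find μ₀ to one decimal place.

The posterior mean is a precision-weighted average: μ_n = (τ₀μ₀ + τ_data·x̄)/(τ₀+τ_data), with τ₀=1/σ₀² and τ_data=n/σ².
Here τ₀ = 1/18.2 = 0.054945 and τ_data = 4/25.5 = 0.156863, so τ_n = 0.211808.
Rearranging for μ₀: μ₀ = (μ_n·τ_n − τ_data·x̄)/τ₀ = (-2.7055·0.211808 − 0.156863·-6.0) / 0.054945 = 0.368131/0.054945 ≈ 6.7.

μ₀ = 6.7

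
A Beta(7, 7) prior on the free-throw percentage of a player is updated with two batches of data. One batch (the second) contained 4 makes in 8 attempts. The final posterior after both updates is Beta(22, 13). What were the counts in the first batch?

Sequential conjugate updates are equivalent to a single update on the pooled data, so total successes = posterior α − prior α and total failures = posterior β − prior β.
Total across both batches: 22−7=15 makes, 13−7=6 misses.
Subtract the second batch: 15−4=11 makes and 6−4=2 misses.

11 makes and 2 misses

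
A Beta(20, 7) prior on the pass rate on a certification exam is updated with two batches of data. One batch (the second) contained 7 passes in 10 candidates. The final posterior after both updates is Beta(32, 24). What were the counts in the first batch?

Because Beta–binomial updating is additive in the counts, the combined data contributed (α_post−α_prior, β_post−β_prior) successes and failures.
Total across both batches: 32−20=12 passes, 24−7=17 failures.
Subtract the second batch: 12−7=5 passes and 17−3=14 failures.

5 passes and 14 failures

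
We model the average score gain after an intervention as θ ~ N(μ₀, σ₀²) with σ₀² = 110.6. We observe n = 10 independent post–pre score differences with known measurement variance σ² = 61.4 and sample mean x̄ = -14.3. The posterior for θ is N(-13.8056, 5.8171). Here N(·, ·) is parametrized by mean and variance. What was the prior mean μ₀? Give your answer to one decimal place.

The posterior mean is a precision-weighted average: μ_n = (τ₀μ₀ + τ_data·x̄)/(τ₀+τ_data), with τ₀=1/σ₀² and τ_data=n/σ².
Here τ₀ = 1/110.6 = 0.009042 and τ_data = 10/61.4 = 0.162866, so τ_n = 0.171908.
Rearranging for μ₀: μ₀ = (μ_n·τ_n − τ_data·x̄)/τ₀ = (-13.8056·0.171908 − 0.162866·-14.3) / 0.009042 = -0.044309/0.009042 ≈ -4.9.

μ₀ = -4.9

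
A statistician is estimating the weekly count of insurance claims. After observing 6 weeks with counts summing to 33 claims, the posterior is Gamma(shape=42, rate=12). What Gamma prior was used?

Gamma(shape=9, rate=6)

Gamma–Poisson conjugacy: posterior shape = α + Σxᵢ, posterior rate = β + n.
So α = 42 − 33 = 9 and β = 12 − 6 = 6.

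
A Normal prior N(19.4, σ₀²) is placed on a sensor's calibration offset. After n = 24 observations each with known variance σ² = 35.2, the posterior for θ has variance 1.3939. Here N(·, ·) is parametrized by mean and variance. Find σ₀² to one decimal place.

σ₀² = 28.1

For the Normal–Normal model with known σ², precisions add: τ_n = τ₀ + n/σ².
So 1/σ₀² = 1/1.3939 − 24/35.2 = 0.717412 − 0.681818 = 0.035594.
Hence σ₀² = 1/0.035594 ≈ 28.1.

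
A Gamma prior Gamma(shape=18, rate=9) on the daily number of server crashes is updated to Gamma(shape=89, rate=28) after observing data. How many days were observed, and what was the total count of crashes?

Gamma–Poisson conjugacy: posterior shape = α + Σxᵢ, posterior rate = β + n.
Matching: Σxᵢ = 89 − 18 = 71 and n = 28 − 9 = 19.

n = 19 days with total 71 crashes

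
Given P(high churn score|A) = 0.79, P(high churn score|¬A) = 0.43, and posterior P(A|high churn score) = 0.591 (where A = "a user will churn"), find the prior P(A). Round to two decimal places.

P(A) = 0.44

Bayes' rule in odds form gives O(A|E) = O(A)·[P(E|A)/P(E|¬A)], hence O(A) = O(A|E)/LR.
Posterior odds = 0.591/(1−0.591) = 1.4450. LR = 0.79/0.43 = 1.8372.
Prior odds = 1.4450/1.8372 = 0.7865, so P(A) = 0.7865/(1+0.7865) ≈ 0.44.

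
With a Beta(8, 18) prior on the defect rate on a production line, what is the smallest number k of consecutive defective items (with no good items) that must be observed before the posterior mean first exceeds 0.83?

After k defective items and 0 good items the posterior is Beta(8+k, 18), with mean (8+k)/(8+18+k).
Set (8+k)/(26+k) > 0.83 and solve: k > (0.83·26 − 8)/(1 − 0.83) = 79.882.
The smallest integer exceeding 79.882 is 80, and checking k=80: (88)/(106) = 0.8302 > 0.83.

k = 80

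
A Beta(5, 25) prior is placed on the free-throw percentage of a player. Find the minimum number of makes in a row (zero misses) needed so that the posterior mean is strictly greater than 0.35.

After k makes and 0 misses the posterior is Beta(5+k, 25), with mean (5+k)/(5+25+k).
Set (5+k)/(30+k) > 0.35 and solve: k > (0.35·30 − 5)/(1 − 0.35) = 8.462.
The smallest integer exceeding 8.462 is 9.

k = 9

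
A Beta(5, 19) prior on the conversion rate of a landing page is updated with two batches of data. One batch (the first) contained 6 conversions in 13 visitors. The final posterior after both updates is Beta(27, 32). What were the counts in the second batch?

16 conversions and 6 bounces

Because Beta–binomial updating is additive in the counts, the combined data contributed (α_post−α_prior, β_post−β_prior) successes and failures.
Total across both batches: 27−5=22 conversions, 32−19=13 bounces.
Subtract the first batch: 22−6=16 conversions and 13−7=6 bounces.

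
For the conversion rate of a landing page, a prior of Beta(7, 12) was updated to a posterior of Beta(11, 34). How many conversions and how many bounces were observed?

A Beta(a, b) prior with s successes and f failures in binomial data gives a Beta(a+s, b+f) posterior.
Match parameters: s=11−7=4, f=34−12=22.

4 conversions and 22 bounces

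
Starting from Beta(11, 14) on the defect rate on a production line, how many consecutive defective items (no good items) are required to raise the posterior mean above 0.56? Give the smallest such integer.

After k defective items and 0 good items the posterior is Beta(11+k, 14), with mean (11+k)/(11+14+k).
Set (11+k)/(25+k) > 0.56 and solve: k > (0.56·25 − 11)/(1 − 0.56) = 6.818.
The smallest integer exceeding 6.818 is 7, and checking k=7: (18)/(32) = 0.5625 > 0.56.

k = 7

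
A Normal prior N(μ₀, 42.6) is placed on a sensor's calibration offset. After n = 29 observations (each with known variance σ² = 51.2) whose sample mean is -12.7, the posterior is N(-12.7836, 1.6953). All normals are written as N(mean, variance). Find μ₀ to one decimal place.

μ₀ = -14.8

With known observation variance, the Normal–Normal posterior has precision τ_n = τ₀ + n/σ² and mean μ_n = (τ₀μ₀ + (n/σ²)x̄)/τ_n.
Here τ₀ = 1/42.6 = 0.023474 and τ_data = 29/51.2 = 0.566406, so τ_n = 0.589880.
Rearranging for μ₀: μ₀ = (μ_n·τ_n − τ_data·x̄)/τ₀ = (-12.7836·0.589880 − 0.566406·-12.7) / 0.023474 = -0.347434/0.023474 ≈ -14.8.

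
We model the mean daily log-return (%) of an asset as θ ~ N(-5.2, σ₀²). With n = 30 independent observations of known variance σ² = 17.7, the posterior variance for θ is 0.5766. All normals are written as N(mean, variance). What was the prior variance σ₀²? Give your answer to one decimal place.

Posterior precision equals prior precision plus data precision: 1/σ_n² = 1/σ₀² + n/σ².
So 1/σ₀² = 1/0.5766 − 30/17.7 = 1.734305 − 1.694915 = 0.039390.
Hence σ₀² = 1/0.039390 ≈ 25.4.

σ₀² = 25.4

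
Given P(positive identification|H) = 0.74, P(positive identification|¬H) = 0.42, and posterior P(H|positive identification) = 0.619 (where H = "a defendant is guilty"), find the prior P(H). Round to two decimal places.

P(H) = 0.48

In odds form, posterior odds = prior odds × likelihood ratio, so prior odds = posterior odds ÷ LR.
Posterior odds = 0.619/(1−0.619) = 1.6247. LR = 0.74/0.42 = 1.7619.
Prior odds = 1.6247/1.7619 = 0.9221, so P(H) = 0.9221/(1+0.9221) ≈ 0.48.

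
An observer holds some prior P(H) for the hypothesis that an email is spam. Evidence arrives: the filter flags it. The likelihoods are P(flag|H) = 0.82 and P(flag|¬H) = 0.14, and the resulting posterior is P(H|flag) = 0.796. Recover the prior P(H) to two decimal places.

In odds form, posterior odds = prior odds × likelihood ratio, so prior odds = posterior odds ÷ LR.
Posterior odds = 0.796/(1−0.796) = 3.9020. LR = 0.82/0.14 = 5.8571.
Prior odds = 3.9020/5.8571 = 0.6662, so P(H) = 0.6662/(1+0.6662) ≈ 0.40.

P(H) = 0.40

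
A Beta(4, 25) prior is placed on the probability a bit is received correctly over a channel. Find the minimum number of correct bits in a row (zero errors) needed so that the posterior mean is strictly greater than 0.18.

After k correct bits and 0 errors the posterior is Beta(4+k, 25), with mean (4+k)/(4+25+k).
Set (4+k)/(29+k) > 0.18 and solve: k > (0.18·29 − 4)/(1 − 0.18) = 1.488.
The smallest integer exceeding 1.488 is 2, and checking k=2: (6)/(31) = 0.1935 > 0.18.

k = 2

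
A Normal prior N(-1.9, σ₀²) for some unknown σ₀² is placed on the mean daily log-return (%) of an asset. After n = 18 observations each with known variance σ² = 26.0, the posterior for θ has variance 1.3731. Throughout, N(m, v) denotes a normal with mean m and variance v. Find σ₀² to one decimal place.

For the Normal–Normal model with known σ², precisions add: τ_n = τ₀ + n/σ².
So 1/σ₀² = 1/1.3731 − 18/26.0 = 0.728279 − 0.692308 = 0.035971.
Hence σ₀² = 1/0.035971 ≈ 27.8.

σ₀² = 27.8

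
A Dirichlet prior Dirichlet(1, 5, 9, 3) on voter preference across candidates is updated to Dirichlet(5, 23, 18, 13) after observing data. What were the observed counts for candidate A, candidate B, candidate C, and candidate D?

For a Dirichlet(α) prior with multinomial counts c, the posterior is Dirichlet(α + c) componentwise.
Counts are posterior − prior componentwise: 5−1=4, 23−5=18, 18−9=9, 13−3=10.

counts (4, 18, 9, 10)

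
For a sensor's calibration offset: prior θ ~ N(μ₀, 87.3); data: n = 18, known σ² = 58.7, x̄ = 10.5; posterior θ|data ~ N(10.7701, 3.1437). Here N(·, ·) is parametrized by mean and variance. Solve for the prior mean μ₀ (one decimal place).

With known observation variance, the Normal–Normal posterior has precision τ_n = τ₀ + n/σ² and mean μ_n = (τ₀μ₀ + (n/σ²)x̄)/τ_n.
Here τ₀ = 1/87.3 = 0.011455 and τ_data = 18/58.7 = 0.306644, so τ_n = 0.318099.
Rearranging for μ₀: μ₀ = (μ_n·τ_n − τ_data·x̄)/τ₀ = (10.7701·0.318099 − 0.306644·10.5) / 0.011455 = 0.206196/0.011455 ≈ 18.0.

μ₀ = 18.0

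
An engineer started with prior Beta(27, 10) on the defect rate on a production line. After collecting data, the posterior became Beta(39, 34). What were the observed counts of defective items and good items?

A Beta(a, b) prior with s successes and f failures in binomial data gives a Beta(a+s, b+f) posterior.
Match parameters: s=39−27=12, f=34−10=24.

12 defective items and 24 good items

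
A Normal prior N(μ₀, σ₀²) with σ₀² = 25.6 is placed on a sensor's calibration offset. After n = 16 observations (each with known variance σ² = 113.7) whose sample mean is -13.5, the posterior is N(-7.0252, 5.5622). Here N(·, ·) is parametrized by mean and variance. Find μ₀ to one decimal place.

μ₀ = 16.3

The posterior mean is a precision-weighted average: μ_n = (τ₀μ₀ + τ_data·x̄)/(τ₀+τ_data), with τ₀=1/σ₀² and τ_data=n/σ².
Here τ₀ = 1/25.6 = 0.039062 and τ_data = 16/113.7 = 0.140721, so τ_n = 0.179783.
Rearranging for μ₀: μ₀ = (μ_n·τ_n − τ_data·x̄)/τ₀ = (-7.0252·0.179783 − 0.140721·-13.5) / 0.039062 = 0.636722/0.039062 ≈ 16.3.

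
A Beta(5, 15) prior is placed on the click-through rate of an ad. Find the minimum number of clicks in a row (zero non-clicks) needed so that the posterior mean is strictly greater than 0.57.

After k clicks and 0 non-clicks the posterior is Beta(5+k, 15), with mean (5+k)/(5+15+k).
Set (5+k)/(20+k) > 0.57 and solve: k > (0.57·20 − 5)/(1 − 0.57) = 14.884.
The smallest integer exceeding 14.884 is 15, and checking k=15: (20)/(35) = 0.5714 > 0.57.

k = 15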